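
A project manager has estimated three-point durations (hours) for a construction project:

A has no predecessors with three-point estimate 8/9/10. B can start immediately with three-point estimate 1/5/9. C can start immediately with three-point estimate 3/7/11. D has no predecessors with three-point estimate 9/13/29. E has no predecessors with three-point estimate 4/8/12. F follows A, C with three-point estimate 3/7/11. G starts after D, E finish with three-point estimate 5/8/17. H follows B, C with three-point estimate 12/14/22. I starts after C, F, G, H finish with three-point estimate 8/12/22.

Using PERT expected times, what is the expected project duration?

te_A = (8 + 4·9 + 10)/6 = 54/6 = 9
te_B = (1 + 4·5 + 9)/6 = 30/6 = 5
te_C = (3 + 4·7 + 11)/6 = 42/6 = 7
te_D = (9 + 4·13 + 29)/6 = 90/6 = 15
te_E = (4 + 4·8 + 12)/6 = 48/6 = 8
te_F = (3 + 4·7 + 11)/6 = 42/6 = 7
te_G = (5 + 4·8 + 17)/6 = 54/6 = 9
te_H = (12 + 4·14 + 22)/6 = 90/6 = 15
te_I = (8 + 4·12 + 22)/6 = 78/6 = 13

Forward pass:
ES_A = 0; EF_A = 9
ES_B = 0; EF_B = 5
ES_C = 0; EF_C = 7
ES_D = 0; EF_D = 15
ES_E = 0; EF_E = 8
ES_F = max(EF_A=9, EF_C=7) = 9; EF_F = 9+7 = 16
ES_G = max(EF_D=15, EF_E=8) = 15; EF_G = 15+9 = 24
ES_H = max(EF_B=5, EF_C=7) = 7; EF_H = 7+15 = 22
ES_I = max(EF_C=7, EF_F=16, EF_G=24, EF_H=22) = 24; EF_I = 24+13 = 37
Expected project duration μ = 37 hours. Critical path: D → G → I.

37 hours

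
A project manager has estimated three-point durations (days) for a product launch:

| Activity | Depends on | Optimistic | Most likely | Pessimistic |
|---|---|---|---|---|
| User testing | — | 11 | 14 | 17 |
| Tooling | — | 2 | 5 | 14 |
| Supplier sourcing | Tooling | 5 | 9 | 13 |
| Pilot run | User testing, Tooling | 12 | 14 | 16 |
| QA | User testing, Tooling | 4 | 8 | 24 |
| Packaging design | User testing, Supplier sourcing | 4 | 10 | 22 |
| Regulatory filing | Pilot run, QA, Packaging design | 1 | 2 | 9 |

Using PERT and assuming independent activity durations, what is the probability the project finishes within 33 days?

te_User testing = (11 + 4·14 + 17)/6 = 84/6 = 14; σ²_User testing = ((17−11)/6)² = 1.000
te_Tooling = (2 + 4·5 + 14)/6 = 36/6 = 6; σ²_Tooling = ((14−2)/6)² = 4.000
te_Supplier sourcing = (5 + 4·9 + 13)/6 = 54/6 = 9; σ²_Supplier sourcing = ((13−5)/6)² = 1.778
te_Pilot run = (12 + 4·14 + 16)/6 = 84/6 = 14; σ²_Pilot run = ((16−12)/6)² = 0.444
te_QA = (4 + 4·8 + 24)/6 = 60/6 = 10; σ²_QA = ((24−4)/6)² = 11.111
te_Packaging design = (4 + 4·10 + 22)/6 = 66/6 = 11; σ²_Packaging design = ((22−4)/6)² = 9.000
te_Regulatory filing = (1 + 4·2 + 9)/6 = 18/6 = 3; σ²_Regulatory filing = ((9−1)/6)² = 1.778

Forward pass:
ES_User testing = 0; EF_User testing = 14
ES_Tooling = 0; EF_Tooling = 6
ES_Supplier sourcing = 6; EF_Supplier sourcing = 6+9 = 15
ES_Pilot run = max(EF_User testing=14, EF_Tooling=6) = 14; EF_Pilot run = 14+14 = 28
ES_QA = max(EF_User testing=14, EF_Tooling=6) = 14; EF_QA = 14+10 = 24
ES_Packaging design = max(EF_User testing=14, EF_Supplier sourcing=15) = 15; EF_Packaging design = 15+11 = 26
ES_Regulatory filing = max(EF_Pilot run=28, EF_QA=24, EF_Packaging design=26) = 28; EF_Regulatory filing = 28+3 = 31
Expected project duration μ = 31 days. Critical path: User testing → Pilot run → Regulatory filing.

Variance along critical path = 1.000 + 0.444 + 1.778 = 3.222; σ = √3.222 = 1.795 days.
Z = (33 − 31) / 1.795 = 1.114
P(T ≤ 33) = Φ(1.114) ≈ 0.867

0.867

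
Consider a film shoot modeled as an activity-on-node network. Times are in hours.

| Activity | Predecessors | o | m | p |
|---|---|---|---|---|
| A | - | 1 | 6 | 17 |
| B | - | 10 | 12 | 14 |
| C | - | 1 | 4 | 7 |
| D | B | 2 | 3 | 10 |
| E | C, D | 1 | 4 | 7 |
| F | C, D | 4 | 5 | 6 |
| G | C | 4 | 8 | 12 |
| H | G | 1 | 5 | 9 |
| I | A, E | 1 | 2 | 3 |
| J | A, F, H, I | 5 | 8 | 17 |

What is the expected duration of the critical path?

te_A = (1 + 4·6 + 17)/6 = 42/6 = 7
te_B = (10 + 4·12 + 14)/6 = 72/6 = 12
te_C = (1 + 4·4 + 7)/6 = 24/6 = 4
te_D = (2 + 4·3 + 10)/6 = 24/6 = 4
te_E = (1 + 4·4 + 7)/6 = 24/6 = 4
te_F = (4 + 4·5 + 6)/6 = 30/6 = 5
te_G = (4 + 4·8 + 12)/6 = 48/6 = 8
te_H = (1 + 4·5 + 9)/6 = 30/6 = 5
te_I = (1 + 4·2 + 3)/6 = 12/6 = 2
te_J = (5 + 4·8 + 17)/6 = 54/6 = 9

Forward pass:
ES_A = 0; EF_A = 7
ES_B = 0; EF_B = 12
ES_C = 0; EF_C = 4
ES_D = 12; EF_D = 12+4 = 16
ES_E = max(EF_C=4, EF_D=16) = 16; EF_E = 16+4 = 20
ES_F = max(EF_C=4, EF_D=16) = 16; EF_F = 16+5 = 21
ES_G = 4; EF_G = 4+8 = 12
ES_H = 12; EF_H = 12+5 = 17
ES_I = max(EF_A=7, EF_E=20) = 20; EF_I = 20+2 = 22
ES_J = max(EF_A=7, EF_F=21, EF_H=17, EF_I=22) = 22; EF_J = 22+9 = 31
Expected project duration μ = 31 hours. Critical path: B → D → E → I → J.

31 hours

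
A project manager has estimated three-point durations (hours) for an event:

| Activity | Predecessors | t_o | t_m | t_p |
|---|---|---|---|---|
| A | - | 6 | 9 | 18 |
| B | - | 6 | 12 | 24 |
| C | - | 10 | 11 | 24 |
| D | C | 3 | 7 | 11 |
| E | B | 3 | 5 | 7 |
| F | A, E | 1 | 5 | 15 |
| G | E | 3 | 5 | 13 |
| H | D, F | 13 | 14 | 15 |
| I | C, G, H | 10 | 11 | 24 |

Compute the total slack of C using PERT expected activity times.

te_A = (6 + 4·9 + 18)/6 = 60/6 = 10
te_B = (6 + 4·12 + 24)/6 = 78/6 = 13
te_C = (10 + 4·11 + 24)/6 = 78/6 = 13
te_D = (3 + 4·7 + 11)/6 = 42/6 = 7
te_E = (3 + 4·5 + 7)/6 = 30/6 = 5
te_F = (1 + 4·5 + 15)/6 = 36/6 = 6
te_G = (3 + 4·5 + 13)/6 = 36/6 = 6
te_H = (13 + 4·14 + 15)/6 = 84/6 = 14
te_I = (10 + 4·11 + 24)/6 = 78/6 = 13

Forward pass:
ES_A = 0; EF_A = 10
ES_B = 0; EF_B = 13
ES_C = 0; EF_C = 13
ES_D = 13; EF_D = 13+7 = 20
ES_E = 13; EF_E = 13+5 = 18
ES_F = max(EF_A=10, EF_E=18) = 18; EF_F = 18+6 = 24
ES_G = 18; EF_G = 18+6 = 24
ES_H = max(EF_D=20, EF_F=24) = 24; EF_H = 24+14 = 38
ES_I = max(EF_C=13, EF_G=24, EF_H=38) = 38; EF_I = 38+13 = 51
Expected project duration μ = 51 hours. Critical path: B → E → F → H → I.

Backward pass:
LF_I = 51; LS_I = 51−13 = 38
LF_H = LS_I = 38; LS_H = 38−14 = 24
LF_G = LS_I = 38; LS_G = 38−6 = 32
LF_F = LS_H = 24; LS_F = 24−6 = 18
LF_E = min(LS_F=18, LS_G=32) = 18; LS_E = 18−5 = 13
LF_D = LS_H = 24; LS_D = 24−7 = 17
LF_C = min(LS_D=17, LS_I=38) = 17; LS_C = 17−13 = 4
LF_B = LS_E = 13; LS_B = 13−13 = 0
LF_A = LS_F = 18; LS_A = 18−10 = 8
Slack_C = LS_C − ES_C = 4 − 0 = 4

4 hours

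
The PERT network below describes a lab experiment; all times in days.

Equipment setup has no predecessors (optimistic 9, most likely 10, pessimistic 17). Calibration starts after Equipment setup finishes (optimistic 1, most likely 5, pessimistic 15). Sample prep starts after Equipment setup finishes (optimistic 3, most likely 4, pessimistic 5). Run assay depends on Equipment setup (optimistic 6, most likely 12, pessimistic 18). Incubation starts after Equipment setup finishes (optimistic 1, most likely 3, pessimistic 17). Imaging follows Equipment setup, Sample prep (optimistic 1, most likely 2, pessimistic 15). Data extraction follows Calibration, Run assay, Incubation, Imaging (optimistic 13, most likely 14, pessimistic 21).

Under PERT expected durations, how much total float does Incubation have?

te_Equipment setup = (9 + 4·10 + 17)/6 = 66/6 = 11
te_Calibration = (1 + 4·5 + 15)/6 = 36/6 = 6
te_Sample prep = (3 + 4·4 + 5)/6 = 24/6 = 4
te_Run assay = (6 + 4·12 + 18)/6 = 72/6 = 12
te_Incubation = (1 + 4·3 + 17)/6 = 30/6 = 5
te_Imaging = (1 + 4·2 + 15)/6 = 24/6 = 4
te_Data extraction = (13 + 4·14 + 21)/6 = 90/6 = 15

Forward pass:
ES_Equipment setup = 0; EF_Equipment setup = 11
ES_Calibration = 11; EF_Calibration = 11+6 = 17
ES_Sample prep = 11; EF_Sample prep = 11+4 = 15
ES_Run assay = 11; EF_Run assay = 11+12 = 23
ES_Incubation = 11; EF_Incubation = 11+5 = 16
ES_Imaging = max(EF_Equipment setup=11, EF_Sample prep=15) = 15; EF_Imaging = 15+4 = 19
ES_Data extraction = max(EF_Calibration=17, EF_Run assay=23, EF_Incubation=16, EF_Imaging=19) = 23; EF_Data extraction = 23+15 = 38
Expected project duration μ = 38 days. Critical path: Equipment setup → Run assay → Data extraction.

Backward pass:
LF_Data extraction = 38; LS_Data extraction = 38−15 = 23
LF_Imaging = LS_Data extraction = 23; LS_Imaging = 23−4 = 19
LF_Incubation = LS_Data extraction = 23; LS_Incubation = 23−5 = 18
LF_Run assay = LS_Data extraction = 23; LS_Run assay = 23−12 = 11
LF_Sample prep = LS_Imaging = 19; LS_Sample prep = 19−4 = 15
LF_Calibration = LS_Data extraction = 23; LS_Calibration = 23−6 = 17
LF_Equipment setup = min(LS_Calibration=17, LS_Sample prep=15, LS_Run assay=11, LS_Incubation=18, LS_Imaging=19) = 11; LS_Equipment setup = 11−11 = 0
Slack_Incubation = LS_Incubation − ES_Incubation = 18 − 11 = 7

7 days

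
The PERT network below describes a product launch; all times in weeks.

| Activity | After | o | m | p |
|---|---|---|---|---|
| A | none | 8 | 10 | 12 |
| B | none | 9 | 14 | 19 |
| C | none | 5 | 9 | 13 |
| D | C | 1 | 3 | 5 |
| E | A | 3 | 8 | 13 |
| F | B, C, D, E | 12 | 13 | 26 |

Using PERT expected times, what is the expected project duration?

te_A = (8 + 4·10 + 12)/6 = 60/6 = 10
te_B = (9 + 4·14 + 19)/6 = 84/6 = 14
te_C = (5 + 4·9 + 13)/6 = 54/6 = 9
te_D = (1 + 4·3 + 5)/6 = 18/6 = 3
te_E = (3 + 4·8 + 13)/6 = 48/6 = 8
te_F = (12 + 4·13 + 26)/6 = 90/6 = 15

Forward pass:
ES_A = 0; EF_A = 10
ES_B = 0; EF_B = 14
ES_C = 0; EF_C = 9
ES_D = 9; EF_D = 9+3 = 12
ES_E = 10; EF_E = 10+8 = 18
ES_F = max(EF_B=14, EF_C=9, EF_D=12, EF_E=18) = 18; EF_F = 18+15 = 33
Expected project duration μ = 33 weeks. Critical path: A → E → F.

33 weeks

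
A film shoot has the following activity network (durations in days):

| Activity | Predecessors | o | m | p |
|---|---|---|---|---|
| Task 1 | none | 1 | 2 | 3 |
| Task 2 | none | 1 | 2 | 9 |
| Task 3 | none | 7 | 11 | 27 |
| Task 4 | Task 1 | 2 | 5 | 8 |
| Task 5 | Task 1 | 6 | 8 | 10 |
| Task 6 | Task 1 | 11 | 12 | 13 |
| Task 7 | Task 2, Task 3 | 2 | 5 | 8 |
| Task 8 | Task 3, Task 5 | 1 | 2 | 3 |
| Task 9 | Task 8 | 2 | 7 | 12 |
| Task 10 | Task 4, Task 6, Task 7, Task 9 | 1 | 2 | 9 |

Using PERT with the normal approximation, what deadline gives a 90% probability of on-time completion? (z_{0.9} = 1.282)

30.1 days

te_Task 1 = (1 + 4·2 + 3)/6 = 12/6 = 2; σ²_Task 1 = ((3−1)/6)² = 0.111
te_Task 2 = (1 + 4·2 + 9)/6 = 18/6 = 3; σ²_Task 2 = ((9−1)/6)² = 1.778
te_Task 3 = (7 + 4·11 + 27)/6 = 78/6 = 13; σ²_Task 3 = ((27−7)/6)² = 11.111
te_Task 4 = (2 + 4·5 + 8)/6 = 30/6 = 5; σ²_Task 4 = ((8−2)/6)² = 1.000
te_Task 5 = (6 + 4·8 + 10)/6 = 48/6 = 8; σ²_Task 5 = ((10−6)/6)² = 0.444
te_Task 6 = (11 + 4·12 + 13)/6 = 72/6 = 12; σ²_Task 6 = ((13−11)/6)² = 0.111
te_Task 7 = (2 + 4·5 + 8)/6 = 30/6 = 5; σ²_Task 7 = ((8−2)/6)² = 1.000
te_Task 8 = (1 + 4·2 + 3)/6 = 12/6 = 2; σ²_Task 8 = ((3−1)/6)² = 0.111
te_Task 9 = (2 + 4·7 + 12)/6 = 42/6 = 7; σ²_Task 9 = ((12−2)/6)² = 2.778
te_Task 10 = (1 + 4·2 + 9)/6 = 18/6 = 3; σ²_Task 10 = ((9−1)/6)² = 1.778

Forward pass:
ES_Task 1 = 0; EF_Task 1 = 2
ES_Task 2 = 0; EF_Task 2 = 3
ES_Task 3 = 0; EF_Task 3 = 13
ES_Task 4 = 2; EF_Task 4 = 2+5 = 7
ES_Task 5 = 2; EF_Task 5 = 2+8 = 10
ES_Task 6 = 2; EF_Task 6 = 2+12 = 14
ES_Task 7 = max(EF_Task 2=3, EF_Task 3=13) = 13; EF_Task 7 = 13+5 = 18
ES_Task 8 = max(EF_Task 3=13, EF_Task 5=10) = 13; EF_Task 8 = 13+2 = 15
ES_Task 9 = 15; EF_Task 9 = 15+7 = 22
ES_Task 10 = max(EF_Task 4=7, EF_Task 6=14, EF_Task 7=18, EF_Task 9=22) = 22; EF_Task 10 = 22+3 = 25
Expected project duration μ = 25 days. Critical path: Task 3 → Task 8 → Task 9 → Task 10.

Variance along critical path = 11.111 + 0.111 + 2.778 + 1.778 = 15.778; σ = 3.972 days.
D = μ + z·σ = 25 + 1.282·3.972 = 30.1 days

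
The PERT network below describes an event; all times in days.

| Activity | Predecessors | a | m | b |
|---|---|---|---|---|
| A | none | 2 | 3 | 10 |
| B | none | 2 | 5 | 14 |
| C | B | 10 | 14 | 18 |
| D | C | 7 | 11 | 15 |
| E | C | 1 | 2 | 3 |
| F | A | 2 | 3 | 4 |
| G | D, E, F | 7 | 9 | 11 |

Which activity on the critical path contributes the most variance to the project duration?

B

te_A = (2 + 4·3 + 10)/6 = 24/6 = 4; σ²_A = ((10−2)/6)² = 1.778
te_B = (2 + 4·5 + 14)/6 = 36/6 = 6; σ²_B = ((14−2)/6)² = 4.000
te_C = (10 + 4·14 + 18)/6 = 84/6 = 14; σ²_C = ((18−10)/6)² = 1.778
te_D = (7 + 4·11 + 15)/6 = 66/6 = 11; σ²_D = ((15−7)/6)² = 1.778
te_E = (1 + 4·2 + 3)/6 = 12/6 = 2; σ²_E = ((3−1)/6)² = 0.111
te_F = (2 + 4·3 + 4)/6 = 18/6 = 3; σ²_F = ((4−2)/6)² = 0.111
te_G = (7 + 4·9 + 11)/6 = 54/6 = 9; σ²_G = ((11−7)/6)² = 0.444

Forward pass:
ES_A = 0; EF_A = 4
ES_B = 0; EF_B = 6
ES_C = 6; EF_C = 6+14 = 20
ES_D = 20; EF_D = 20+11 = 31
ES_E = 20; EF_E = 20+2 = 22
ES_F = 4; EF_F = 4+3 = 7
ES_G = max(EF_D=31, EF_E=22, EF_F=7) = 31; EF_G = 31+9 = 40
Expected project duration μ = 40 days. Critical path: B → C → D → G.

Variances on critical path: σ²_B=4.000, σ²_C=1.778, σ²_D=1.778, σ²_G=0.444.
Largest is σ²_B = 4.000.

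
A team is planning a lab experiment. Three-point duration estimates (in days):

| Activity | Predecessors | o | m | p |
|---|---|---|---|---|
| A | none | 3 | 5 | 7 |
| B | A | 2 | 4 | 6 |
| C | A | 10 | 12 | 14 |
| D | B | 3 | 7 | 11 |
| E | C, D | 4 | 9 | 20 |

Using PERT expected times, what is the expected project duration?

27 days

te_A = (3 + 4·5 + 7)/6 = 30/6 = 5
te_B = (2 + 4·4 + 6)/6 = 24/6 = 4
te_C = (10 + 4·12 + 14)/6 = 72/6 = 12
te_D = (3 + 4·7 + 11)/6 = 42/6 = 7
te_E = (4 + 4·9 + 20)/6 = 60/6 = 10

Forward pass:
ES_A = 0; EF_A = 5
ES_B = 5; EF_B = 5+4 = 9
ES_C = 5; EF_C = 5+12 = 17
ES_D = 9; EF_D = 9+7 = 16
ES_E = max(EF_C=17, EF_D=16) = 17; EF_E = 17+10 = 27
Expected project duration μ = 27 days. Critical path: A → C → E.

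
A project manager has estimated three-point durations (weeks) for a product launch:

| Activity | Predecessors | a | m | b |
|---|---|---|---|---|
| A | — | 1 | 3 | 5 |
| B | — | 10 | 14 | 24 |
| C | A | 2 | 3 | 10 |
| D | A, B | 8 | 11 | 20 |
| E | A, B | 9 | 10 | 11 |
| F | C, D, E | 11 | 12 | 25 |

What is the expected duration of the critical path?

te_A = (1 + 4·3 + 5)/6 = 18/6 = 3
te_B = (10 + 4·14 + 24)/6 = 90/6 = 15
te_C = (2 + 4·3 + 10)/6 = 24/6 = 4
te_D = (8 + 4·11 + 20)/6 = 72/6 = 12
te_E = (9 + 4·10 + 11)/6 = 60/6 = 10
te_F = (11 + 4·12 + 25)/6 = 84/6 = 14

Forward pass:
ES_A = 0; EF_A = 3
ES_B = 0; EF_B = 15
ES_C = 3; EF_C = 3+4 = 7
ES_D = max(EF_A=3, EF_B=15) = 15; EF_D = 15+12 = 27
ES_E = max(EF_A=3, EF_B=15) = 15; EF_E = 15+10 = 25
ES_F = max(EF_C=7, EF_D=27, EF_E=25) = 27; EF_F = 27+14 = 41
Expected project duration μ = 41 weeks. Critical path: B → D → F.

41 weeks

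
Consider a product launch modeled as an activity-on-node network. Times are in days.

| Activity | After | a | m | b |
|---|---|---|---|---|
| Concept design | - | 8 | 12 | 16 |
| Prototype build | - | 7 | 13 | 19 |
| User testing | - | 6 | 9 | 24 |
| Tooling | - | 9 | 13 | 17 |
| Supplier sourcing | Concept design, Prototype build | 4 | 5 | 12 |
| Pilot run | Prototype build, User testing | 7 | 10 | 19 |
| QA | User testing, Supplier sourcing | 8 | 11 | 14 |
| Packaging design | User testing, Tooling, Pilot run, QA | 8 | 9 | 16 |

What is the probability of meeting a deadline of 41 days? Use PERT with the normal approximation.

te_Concept design = (8 + 4·12 + 16)/6 = 72/6 = 12; σ²_Concept design = ((16−8)/6)² = 1.778
te_Prototype build = (7 + 4·13 + 19)/6 = 78/6 = 13; σ²_Prototype build = ((19−7)/6)² = 4.000
te_User testing = (6 + 4·9 + 24)/6 = 66/6 = 11; σ²_User testing = ((24−6)/6)² = 9.000
te_Tooling = (9 + 4·13 + 17)/6 = 78/6 = 13; σ²_Tooling = ((17−9)/6)² = 1.778
te_Supplier sourcing = (4 + 4·5 + 12)/6 = 36/6 = 6; σ²_Supplier sourcing = ((12−4)/6)² = 1.778
te_Pilot run = (7 + 4·10 + 19)/6 = 66/6 = 11; σ²_Pilot run = ((19−7)/6)² = 4.000
te_QA = (8 + 4·11 + 14)/6 = 66/6 = 11; σ²_QA = ((14−8)/6)² = 1.000
te_Packaging design = (8 + 4·9 + 16)/6 = 60/6 = 10; σ²_Packaging design = ((16−8)/6)² = 1.778

Forward pass:
ES_Concept design = 0; EF_Concept design = 12
ES_Prototype build = 0; EF_Prototype build = 13
ES_User testing = 0; EF_User testing = 11
ES_Tooling = 0; EF_Tooling = 13
ES_Supplier sourcing = max(EF_Concept design=12, EF_Prototype build=13) = 13; EF_Supplier sourcing = 13+6 = 19
ES_Pilot run = max(EF_Prototype build=13, EF_User testing=11) = 13; EF_Pilot run = 13+11 = 24
ES_QA = max(EF_User testing=11, EF_Supplier sourcing=19) = 19; EF_QA = 19+11 = 30
ES_Packaging design = max(EF_User testing=11, EF_Tooling=13, EF_Pilot run=24, EF_QA=30) = 30; EF_Packaging design = 30+10 = 40
Expected project duration μ = 40 days. Critical path: Prototype build → Supplier sourcing → QA → Packaging design.

Variance along critical path = 4.000 + 1.778 + 1.000 + 1.778 = 8.556; σ = √8.556 = 2.925 days.
Z = (41 − 40) / 2.925 = 0.342
P(T ≤ 41) = Φ(0.342) ≈ 0.634

0.634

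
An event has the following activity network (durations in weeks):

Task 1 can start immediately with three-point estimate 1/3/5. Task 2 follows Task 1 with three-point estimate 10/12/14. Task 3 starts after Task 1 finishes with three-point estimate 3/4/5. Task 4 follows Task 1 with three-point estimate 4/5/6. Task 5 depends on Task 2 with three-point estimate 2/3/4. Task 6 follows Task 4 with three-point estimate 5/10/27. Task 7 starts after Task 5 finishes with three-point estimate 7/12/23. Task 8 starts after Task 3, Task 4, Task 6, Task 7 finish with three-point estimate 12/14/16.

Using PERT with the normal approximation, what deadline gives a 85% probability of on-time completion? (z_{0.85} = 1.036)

te_Task 1 = (1 + 4·3 + 5)/6 = 18/6 = 3; σ²_Task 1 = ((5−1)/6)² = 0.444
te_Task 2 = (10 + 4·12 + 14)/6 = 72/6 = 12; σ²_Task 2 = ((14−10)/6)² = 0.444
te_Task 3 = (3 + 4·4 + 5)/6 = 24/6 = 4; σ²_Task 3 = ((5−3)/6)² = 0.111
te_Task 4 = (4 + 4·5 + 6)/6 = 30/6 = 5; σ²_Task 4 = ((6−4)/6)² = 0.111
te_Task 5 = (2 + 4·3 + 4)/6 = 18/6 = 3; σ²_Task 5 = ((4−2)/6)² = 0.111
te_Task 6 = (5 + 4·10 + 27)/6 = 72/6 = 12; σ²_Task 6 = ((27−5)/6)² = 13.444
te_Task 7 = (7 + 4·12 + 23)/6 = 78/6 = 13; σ²_Task 7 = ((23−7)/6)² = 7.111
te_Task 8 = (12 + 4·14 + 16)/6 = 84/6 = 14; σ²_Task 8 = ((16−12)/6)² = 0.444

Forward pass:
ES_Task 1 = 0; EF_Task 1 = 3
ES_Task 2 = 3; EF_Task 2 = 3+12 = 15
ES_Task 3 = 3; EF_Task 3 = 3+4 = 7
ES_Task 4 = 3; EF_Task 4 = 3+5 = 8
ES_Task 5 = 15; EF_Task 5 = 15+3 = 18
ES_Task 6 = 8; EF_Task 6 = 8+12 = 20
ES_Task 7 = 18; EF_Task 7 = 18+13 = 31
ES_Task 8 = max(EF_Task 3=7, EF_Task 4=8, EF_Task 6=20, EF_Task 7=31) = 31; EF_Task 8 = 31+14 = 45
Expected project duration μ = 45 weeks. Critical path: Task 1 → Task 2 → Task 5 → Task 7 → Task 8.

Variance along critical path = 0.444 + 0.444 + 0.111 + 7.111 + 0.444 = 8.556; σ = 2.925 weeks.
D = μ + z·σ = 45 + 1.036·2.925 = 48.0 weeks

48.0 weeks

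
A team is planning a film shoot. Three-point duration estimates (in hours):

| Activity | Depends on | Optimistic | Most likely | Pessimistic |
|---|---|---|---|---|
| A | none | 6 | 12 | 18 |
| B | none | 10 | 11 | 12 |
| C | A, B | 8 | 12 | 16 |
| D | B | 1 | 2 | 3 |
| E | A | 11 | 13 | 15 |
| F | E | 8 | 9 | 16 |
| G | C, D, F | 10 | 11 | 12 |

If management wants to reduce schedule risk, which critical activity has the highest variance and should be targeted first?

A

te_A = (6 + 4·12 + 18)/6 = 72/6 = 12; σ²_A = ((18−6)/6)² = 4.000
te_B = (10 + 4·11 + 12)/6 = 66/6 = 11; σ²_B = ((12−10)/6)² = 0.111
te_C = (8 + 4·12 + 16)/6 = 72/6 = 12; σ²_C = ((16−8)/6)² = 1.778
te_D = (1 + 4·2 + 3)/6 = 12/6 = 2; σ²_D = ((3−1)/6)² = 0.111
te_E = (11 + 4·13 + 15)/6 = 78/6 = 13; σ²_E = ((15−11)/6)² = 0.444
te_F = (8 + 4·9 + 16)/6 = 60/6 = 10; σ²_F = ((16−8)/6)² = 1.778
te_G = (10 + 4·11 + 12)/6 = 66/6 = 11; σ²_G = ((12−10)/6)² = 0.111

Forward pass:
ES_A = 0; EF_A = 12
ES_B = 0; EF_B = 11
ES_C = max(EF_A=12, EF_B=11) = 12; EF_C = 12+12 = 24
ES_D = 11; EF_D = 11+2 = 13
ES_E = 12; EF_E = 12+13 = 25
ES_F = 25; EF_F = 25+10 = 35
ES_G = max(EF_C=24, EF_D=13, EF_F=35) = 35; EF_G = 35+11 = 46
Expected project duration μ = 46 hours. Critical path: A → E → F → G.

Variances on critical path: σ²_A=4.000, σ²_E=0.444, σ²_F=1.778, σ²_G=0.111.
Largest is σ²_A = 4.000.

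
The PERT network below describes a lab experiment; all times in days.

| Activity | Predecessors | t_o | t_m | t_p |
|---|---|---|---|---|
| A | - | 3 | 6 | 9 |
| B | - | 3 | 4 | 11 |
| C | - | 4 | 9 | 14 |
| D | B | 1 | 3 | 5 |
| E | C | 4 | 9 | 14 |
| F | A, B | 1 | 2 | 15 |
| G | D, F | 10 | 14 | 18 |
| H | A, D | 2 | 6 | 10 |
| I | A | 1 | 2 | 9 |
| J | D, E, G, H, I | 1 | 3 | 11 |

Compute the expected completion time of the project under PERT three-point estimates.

28 days

te_A = (3 + 4·6 + 9)/6 = 36/6 = 6
te_B = (3 + 4·4 + 11)/6 = 30/6 = 5
te_C = (4 + 4·9 + 14)/6 = 54/6 = 9
te_D = (1 + 4·3 + 5)/6 = 18/6 = 3
te_E = (4 + 4·9 + 14)/6 = 54/6 = 9
te_F = (1 + 4·2 + 15)/6 = 24/6 = 4
te_G = (10 + 4·14 + 18)/6 = 84/6 = 14
te_H = (2 + 4·6 + 10)/6 = 36/6 = 6
te_I = (1 + 4·2 + 9)/6 = 18/6 = 3
te_J = (1 + 4·3 + 11)/6 = 24/6 = 4

Forward pass:
ES_A = 0; EF_A = 6
ES_B = 0; EF_B = 5
ES_C = 0; EF_C = 9
ES_D = 5; EF_D = 5+3 = 8
ES_E = 9; EF_E = 9+9 = 18
ES_F = max(EF_A=6, EF_B=5) = 6; EF_F = 6+4 = 10
ES_G = max(EF_D=8, EF_F=10) = 10; EF_G = 10+14 = 24
ES_H = max(EF_A=6, EF_D=8) = 8; EF_H = 8+6 = 14
ES_I = 6; EF_I = 6+3 = 9
ES_J = max(EF_D=8, EF_E=18, EF_G=24, EF_H=14, EF_I=9) = 24; EF_J = 24+4 = 28
Expected project duration μ = 28 days. Critical path: A → F → G → J.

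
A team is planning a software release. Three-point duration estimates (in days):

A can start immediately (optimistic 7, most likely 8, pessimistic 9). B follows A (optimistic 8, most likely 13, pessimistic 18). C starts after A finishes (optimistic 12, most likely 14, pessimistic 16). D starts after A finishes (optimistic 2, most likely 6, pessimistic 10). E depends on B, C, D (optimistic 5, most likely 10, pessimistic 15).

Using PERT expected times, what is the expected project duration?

32 days

te_A = (7 + 4·8 + 9)/6 = 48/6 = 8
te_B = (8 + 4·13 + 18)/6 = 78/6 = 13
te_C = (12 + 4·14 + 16)/6 = 84/6 = 14
te_D = (2 + 4·6 + 10)/6 = 36/6 = 6
te_E = (5 + 4·10 + 15)/6 = 60/6 = 10

Forward pass:
ES_A = 0; EF_A = 8
ES_B = 8; EF_B = 8+13 = 21
ES_C = 8; EF_C = 8+14 = 22
ES_D = 8; EF_D = 8+6 = 14
ES_E = max(EF_B=21, EF_C=22, EF_D=14) = 22; EF_E = 22+10 = 32
Expected project duration μ = 32 days. Critical path: A → C → E.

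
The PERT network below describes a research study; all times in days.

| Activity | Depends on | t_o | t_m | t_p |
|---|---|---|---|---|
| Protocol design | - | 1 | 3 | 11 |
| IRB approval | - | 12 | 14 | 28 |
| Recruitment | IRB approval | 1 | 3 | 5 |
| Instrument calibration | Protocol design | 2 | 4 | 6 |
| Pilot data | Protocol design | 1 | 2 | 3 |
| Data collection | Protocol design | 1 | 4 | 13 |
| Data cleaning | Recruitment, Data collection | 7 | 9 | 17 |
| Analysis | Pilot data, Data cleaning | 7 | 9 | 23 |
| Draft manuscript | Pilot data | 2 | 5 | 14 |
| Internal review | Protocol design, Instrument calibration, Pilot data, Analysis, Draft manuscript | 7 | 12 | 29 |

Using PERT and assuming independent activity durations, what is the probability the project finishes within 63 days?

0.947

te_Protocol design = (1 + 4·3 + 11)/6 = 24/6 = 4; σ²_Protocol design = ((11−1)/6)² = 2.778
te_IRB approval = (12 + 4·14 + 28)/6 = 96/6 = 16; σ²_IRB approval = ((28−12)/6)² = 7.111
te_Recruitment = (1 + 4·3 + 5)/6 = 18/6 = 3; σ²_Recruitment = ((5−1)/6)² = 0.444
te_Instrument calibration = (2 + 4·4 + 6)/6 = 24/6 = 4; σ²_Instrument calibration = ((6−2)/6)² = 0.444
te_Pilot data = (1 + 4·2 + 3)/6 = 12/6 = 2; σ²_Pilot data = ((3−1)/6)² = 0.111
te_Data collection = (1 + 4·4 + 13)/6 = 30/6 = 5; σ²_Data collection = ((13−1)/6)² = 4.000
te_Data cleaning = (7 + 4·9 + 17)/6 = 60/6 = 10; σ²_Data cleaning = ((17−7)/6)² = 2.778
te_Analysis = (7 + 4·9 + 23)/6 = 66/6 = 11; σ²_Analysis = ((23−7)/6)² = 7.111
te_Draft manuscript = (2 + 4·5 + 14)/6 = 36/6 = 6; σ²_Draft manuscript = ((14−2)/6)² = 4.000
te_Internal review = (7 + 4·12 + 29)/6 = 84/6 = 14; σ²_Internal review = ((29−7)/6)² = 13.444

Forward pass:
ES_Protocol design = 0; EF_Protocol design = 4
ES_IRB approval = 0; EF_IRB approval = 16
ES_Recruitment = 16; EF_Recruitment = 16+3 = 19
ES_Instrument calibration = 4; EF_Instrument calibration = 4+4 = 8
ES_Pilot data = 4; EF_Pilot data = 4+2 = 6
ES_Data collection = 4; EF_Data collection = 4+5 = 9
ES_Data cleaning = max(EF_Recruitment=19, EF_Data collection=9) = 19; EF_Data cleaning = 19+10 = 29
ES_Analysis = max(EF_Pilot data=6, EF_Data cleaning=29) = 29; EF_Analysis = 29+11 = 40
ES_Draft manuscript = 6; EF_Draft manuscript = 6+6 = 12
ES_Internal review = max(EF_Protocol design=4, EF_Instrument calibration=8, EF_Pilot data=6, EF_Analysis=40, EF_Draft manuscript=12) = 40; EF_Internal review = 40+14 = 54
Expected project duration μ = 54 days. Critical path: IRB approval → Recruitment → Data cleaning → Analysis → Internal review.

Variance along critical path = 7.111 + 0.444 + 2.778 + 7.111 + 13.444 = 30.889; σ = √30.889 = 5.558 days.
Z = (63 − 54) / 5.558 = 1.619
P(T ≤ 63) = Φ(1.619) ≈ 0.947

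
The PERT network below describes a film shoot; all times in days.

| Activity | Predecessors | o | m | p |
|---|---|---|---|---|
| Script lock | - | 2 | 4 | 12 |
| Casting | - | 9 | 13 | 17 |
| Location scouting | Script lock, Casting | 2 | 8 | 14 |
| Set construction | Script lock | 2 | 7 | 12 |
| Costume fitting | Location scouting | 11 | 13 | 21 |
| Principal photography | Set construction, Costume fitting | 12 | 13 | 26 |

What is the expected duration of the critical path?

te_Script lock = (2 + 4·4 + 12)/6 = 30/6 = 5
te_Casting = (9 + 4·13 + 17)/6 = 78/6 = 13
te_Location scouting = (2 + 4·8 + 14)/6 = 48/6 = 8
te_Set construction = (2 + 4·7 + 12)/6 = 42/6 = 7
te_Costume fitting = (11 + 4·13 + 21)/6 = 84/6 = 14
te_Principal photography = (12 + 4·13 + 26)/6 = 90/6 = 15

Forward pass:
ES_Script lock = 0; EF_Script lock = 5
ES_Casting = 0; EF_Casting = 13
ES_Location scouting = max(EF_Script lock=5, EF_Casting=13) = 13; EF_Location scouting = 13+8 = 21
ES_Set construction = 5; EF_Set construction = 5+7 = 12
ES_Costume fitting = 21; EF_Costume fitting = 21+14 = 35
ES_Principal photography = max(EF_Set construction=12, EF_Costume fitting=35) = 35; EF_Principal photography = 35+15 = 50
Expected project duration μ = 50 days. Critical path: Casting → Location scouting → Costume fitting → Principal photography.

50 days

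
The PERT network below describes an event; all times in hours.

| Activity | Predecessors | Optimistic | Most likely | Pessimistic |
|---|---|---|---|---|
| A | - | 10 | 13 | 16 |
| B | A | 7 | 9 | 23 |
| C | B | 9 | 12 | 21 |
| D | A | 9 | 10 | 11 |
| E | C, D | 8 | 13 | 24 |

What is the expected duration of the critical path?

te_A = (10 + 4·13 + 16)/6 = 78/6 = 13
te_B = (7 + 4·9 + 23)/6 = 66/6 = 11
te_C = (9 + 4·12 + 21)/6 = 78/6 = 13
te_D = (9 + 4·10 + 11)/6 = 60/6 = 10
te_E = (8 + 4·13 + 24)/6 = 84/6 = 14

Forward pass:
ES_A = 0; EF_A = 13
ES_B = 13; EF_B = 13+11 = 24
ES_C = 24; EF_C = 24+13 = 37
ES_D = 13; EF_D = 13+10 = 23
ES_E = max(EF_C=37, EF_D=23) = 37; EF_E = 37+14 = 51
Expected project duration μ = 51 hours. Critical path: A → B → C → E.

51 hours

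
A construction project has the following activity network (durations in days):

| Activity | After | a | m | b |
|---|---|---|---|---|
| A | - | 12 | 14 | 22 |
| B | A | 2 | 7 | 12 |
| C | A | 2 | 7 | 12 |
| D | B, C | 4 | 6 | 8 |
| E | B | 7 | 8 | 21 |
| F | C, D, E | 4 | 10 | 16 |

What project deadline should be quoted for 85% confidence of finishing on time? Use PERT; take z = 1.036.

te_A = (12 + 4·14 + 22)/6 = 90/6 = 15; σ²_A = ((22−12)/6)² = 2.778
te_B = (2 + 4·7 + 12)/6 = 42/6 = 7; σ²_B = ((12−2)/6)² = 2.778
te_C = (2 + 4·7 + 12)/6 = 42/6 = 7; σ²_C = ((12−2)/6)² = 2.778
te_D = (4 + 4·6 + 8)/6 = 36/6 = 6; σ²_D = ((8−4)/6)² = 0.444
te_E = (7 + 4·8 + 21)/6 = 60/6 = 10; σ²_E = ((21−7)/6)² = 5.444
te_F = (4 + 4·10 + 16)/6 = 60/6 = 10; σ²_F = ((16−4)/6)² = 4.000

Forward pass:
ES_A = 0; EF_A = 15
ES_B = 15; EF_B = 15+7 = 22
ES_C = 15; EF_C = 15+7 = 22
ES_D = max(EF_B=22, EF_C=22) = 22; EF_D = 22+6 = 28
ES_E = 22; EF_E = 22+10 = 32
ES_F = max(EF_C=22, EF_D=28, EF_E=32) = 32; EF_F = 32+10 = 42
Expected project duration μ = 42 days. Critical path: A → B → E → F.

Variance along critical path = 2.778 + 2.778 + 5.444 + 4.000 = 15.000; σ = 3.873 days.
D = μ + z·σ = 42 + 1.036·3.873 = 46.0 days

46.0 days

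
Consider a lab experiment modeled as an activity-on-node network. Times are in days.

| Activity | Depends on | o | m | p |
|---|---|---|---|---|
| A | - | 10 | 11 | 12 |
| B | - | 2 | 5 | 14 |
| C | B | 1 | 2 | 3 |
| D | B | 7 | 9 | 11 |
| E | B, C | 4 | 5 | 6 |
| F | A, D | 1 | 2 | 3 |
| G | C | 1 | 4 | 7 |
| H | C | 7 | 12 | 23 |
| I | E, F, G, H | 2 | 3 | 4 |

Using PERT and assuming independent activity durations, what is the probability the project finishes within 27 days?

0.814

te_A = (10 + 4·11 + 12)/6 = 66/6 = 11; σ²_A = ((12−10)/6)² = 0.111
te_B = (2 + 4·5 + 14)/6 = 36/6 = 6; σ²_B = ((14−2)/6)² = 4.000
te_C = (1 + 4·2 + 3)/6 = 12/6 = 2; σ²_C = ((3−1)/6)² = 0.111
te_D = (7 + 4·9 + 11)/6 = 54/6 = 9; σ²_D = ((11−7)/6)² = 0.444
te_E = (4 + 4·5 + 6)/6 = 30/6 = 5; σ²_E = ((6−4)/6)² = 0.111
te_F = (1 + 4·2 + 3)/6 = 12/6 = 2; σ²_F = ((3−1)/6)² = 0.111
te_G = (1 + 4·4 + 7)/6 = 24/6 = 4; σ²_G = ((7−1)/6)² = 1.000
te_H = (7 + 4·12 + 23)/6 = 78/6 = 13; σ²_H = ((23−7)/6)² = 7.111
te_I = (2 + 4·3 + 4)/6 = 18/6 = 3; σ²_I = ((4−2)/6)² = 0.111

Forward pass:
ES_A = 0; EF_A = 11
ES_B = 0; EF_B = 6
ES_C = 6; EF_C = 6+2 = 8
ES_D = 6; EF_D = 6+9 = 15
ES_E = max(EF_B=6, EF_C=8) = 8; EF_E = 8+5 = 13
ES_F = max(EF_A=11, EF_D=15) = 15; EF_F = 15+2 = 17
ES_G = 8; EF_G = 8+4 = 12
ES_H = 8; EF_H = 8+13 = 21
ES_I = max(EF_E=13, EF_F=17, EF_G=12, EF_H=21) = 21; EF_I = 21+3 = 24
Expected project duration μ = 24 days. Critical path: B → C → H → I.

Variance along critical path = 4.000 + 0.111 + 7.111 + 0.111 = 11.333; σ = √11.333 = 3.367 days.
Z = (27 − 24) / 3.367 = 0.891
P(T ≤ 27) = Φ(0.891) ≈ 0.814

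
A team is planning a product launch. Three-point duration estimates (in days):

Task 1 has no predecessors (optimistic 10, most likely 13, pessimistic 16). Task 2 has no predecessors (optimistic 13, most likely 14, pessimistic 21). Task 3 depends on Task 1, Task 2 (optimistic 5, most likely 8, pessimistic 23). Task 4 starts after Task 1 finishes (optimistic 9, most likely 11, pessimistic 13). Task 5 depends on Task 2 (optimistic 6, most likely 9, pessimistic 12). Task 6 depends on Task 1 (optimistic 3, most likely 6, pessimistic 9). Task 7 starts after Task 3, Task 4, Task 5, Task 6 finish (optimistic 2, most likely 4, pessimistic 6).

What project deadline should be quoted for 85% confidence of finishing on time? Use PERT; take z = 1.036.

te_Task 1 = (10 + 4·13 + 16)/6 = 78/6 = 13; σ²_Task 1 = ((16−10)/6)² = 1.000
te_Task 2 = (13 + 4·14 + 21)/6 = 90/6 = 15; σ²_Task 2 = ((21−13)/6)² = 1.778
te_Task 3 = (5 + 4·8 + 23)/6 = 60/6 = 10; σ²_Task 3 = ((23−5)/6)² = 9.000
te_Task 4 = (9 + 4·11 + 13)/6 = 66/6 = 11; σ²_Task 4 = ((13−9)/6)² = 0.444
te_Task 5 = (6 + 4·9 + 12)/6 = 54/6 = 9; σ²_Task 5 = ((12−6)/6)² = 1.000
te_Task 6 = (3 + 4·6 + 9)/6 = 36/6 = 6; σ²_Task 6 = ((9−3)/6)² = 1.000
te_Task 7 = (2 + 4·4 + 6)/6 = 24/6 = 4; σ²_Task 7 = ((6−2)/6)² = 0.444

Forward pass:
ES_Task 1 = 0; EF_Task 1 = 13
ES_Task 2 = 0; EF_Task 2 = 15
ES_Task 3 = max(EF_Task 1=13, EF_Task 2=15) = 15; EF_Task 3 = 15+10 = 25
ES_Task 4 = 13; EF_Task 4 = 13+11 = 24
ES_Task 5 = 15; EF_Task 5 = 15+9 = 24
ES_Task 6 = 13; EF_Task 6 = 13+6 = 19
ES_Task 7 = max(EF_Task 3=25, EF_Task 4=24, EF_Task 5=24, EF_Task 6=19) = 25; EF_Task 7 = 25+4 = 29
Expected project duration μ = 29 days. Critical path: Task 2 → Task 3 → Task 7.

Variance along critical path = 1.778 + 9.000 + 0.444 = 11.222; σ = 3.350 days.
D = μ + z·σ = 29 + 1.036·3.350 = 32.5 days

32.5 days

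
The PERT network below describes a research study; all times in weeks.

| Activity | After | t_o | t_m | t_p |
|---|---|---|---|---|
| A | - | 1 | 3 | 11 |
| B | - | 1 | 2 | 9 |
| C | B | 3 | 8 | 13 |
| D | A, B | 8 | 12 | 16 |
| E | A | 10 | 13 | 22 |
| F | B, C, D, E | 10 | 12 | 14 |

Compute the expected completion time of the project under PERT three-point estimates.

30 weeks

te_A = (1 + 4·3 + 11)/6 = 24/6 = 4
te_B = (1 + 4·2 + 9)/6 = 18/6 = 3
te_C = (3 + 4·8 + 13)/6 = 48/6 = 8
te_D = (8 + 4·12 + 16)/6 = 72/6 = 12
te_E = (10 + 4·13 + 22)/6 = 84/6 = 14
te_F = (10 + 4·12 + 14)/6 = 72/6 = 12

Forward pass:
ES_A = 0; EF_A = 4
ES_B = 0; EF_B = 3
ES_C = 3; EF_C = 3+8 = 11
ES_D = max(EF_A=4, EF_B=3) = 4; EF_D = 4+12 = 16
ES_E = 4; EF_E = 4+14 = 18
ES_F = max(EF_B=3, EF_C=11, EF_D=16, EF_E=18) = 18; EF_F = 18+12 = 30
Expected project duration μ = 30 weeks. Critical path: A → E → F.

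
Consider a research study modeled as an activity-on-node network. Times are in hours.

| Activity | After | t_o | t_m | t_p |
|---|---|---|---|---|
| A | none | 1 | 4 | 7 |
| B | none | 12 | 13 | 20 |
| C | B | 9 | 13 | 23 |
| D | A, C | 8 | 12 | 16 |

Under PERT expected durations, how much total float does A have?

te_A = (1 + 4·4 + 7)/6 = 24/6 = 4
te_B = (12 + 4·13 + 20)/6 = 84/6 = 14
te_C = (9 + 4·13 + 23)/6 = 84/6 = 14
te_D = (8 + 4·12 + 16)/6 = 72/6 = 12

Forward pass:
ES_A = 0; EF_A = 4
ES_B = 0; EF_B = 14
ES_C = 14; EF_C = 14+14 = 28
ES_D = max(EF_A=4, EF_C=28) = 28; EF_D = 28+12 = 40
Expected project duration μ = 40 hours. Critical path: B → C → D.

Backward pass:
LF_D = 40; LS_D = 40−12 = 28
LF_C = LS_D = 28; LS_C = 28−14 = 14
LF_B = LS_C = 14; LS_B = 14−14 = 0
LF_A = LS_D = 28; LS_A = 28−4 = 24
Slack_A = LS_A − ES_A = 24 − 0 = 24

24 hours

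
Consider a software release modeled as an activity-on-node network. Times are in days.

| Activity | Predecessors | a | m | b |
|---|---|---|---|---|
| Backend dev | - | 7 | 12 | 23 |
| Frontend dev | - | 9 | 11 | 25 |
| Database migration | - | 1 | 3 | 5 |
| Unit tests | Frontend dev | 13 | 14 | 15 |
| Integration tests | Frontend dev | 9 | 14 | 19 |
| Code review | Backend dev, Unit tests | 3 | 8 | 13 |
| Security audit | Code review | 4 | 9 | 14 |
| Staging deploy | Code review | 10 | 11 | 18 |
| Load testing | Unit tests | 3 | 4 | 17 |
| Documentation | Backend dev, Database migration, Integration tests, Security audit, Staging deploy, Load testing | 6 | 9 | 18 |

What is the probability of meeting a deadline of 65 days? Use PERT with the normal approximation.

te_Backend dev = (7 + 4·12 + 23)/6 = 78/6 = 13; σ²_Backend dev = ((23−7)/6)² = 7.111
te_Frontend dev = (9 + 4·11 + 25)/6 = 78/6 = 13; σ²_Frontend dev = ((25−9)/6)² = 7.111
te_Database migration = (1 + 4·3 + 5)/6 = 18/6 = 3; σ²_Database migration = ((5−1)/6)² = 0.444
te_Unit tests = (13 + 4·14 + 15)/6 = 84/6 = 14; σ²_Unit tests = ((15−13)/6)² = 0.111
te_Integration tests = (9 + 4·14 + 19)/6 = 84/6 = 14; σ²_Integration tests = ((19−9)/6)² = 2.778
te_Code review = (3 + 4·8 + 13)/6 = 48/6 = 8; σ²_Code review = ((13−3)/6)² = 2.778
te_Security audit = (4 + 4·9 + 14)/6 = 54/6 = 9; σ²_Security audit = ((14−4)/6)² = 2.778
te_Staging deploy = (10 + 4·11 + 18)/6 = 72/6 = 12; σ²_Staging deploy = ((18−10)/6)² = 1.778
te_Load testing = (3 + 4·4 + 17)/6 = 36/6 = 6; σ²_Load testing = ((17−3)/6)² = 5.444
te_Documentation = (6 + 4·9 + 18)/6 = 60/6 = 10; σ²_Documentation = ((18−6)/6)² = 4.000

Forward pass:
ES_Backend dev = 0; EF_Backend dev = 13
ES_Frontend dev = 0; EF_Frontend dev = 13
ES_Database migration = 0; EF_Database migration = 3
ES_Unit tests = 13; EF_Unit tests = 13+14 = 27
ES_Integration tests = 13; EF_Integration tests = 13+14 = 27
ES_Code review = max(EF_Backend dev=13, EF_Unit tests=27) = 27; EF_Code review = 27+8 = 35
ES_Security audit = 35; EF_Security audit = 35+9 = 44
ES_Staging deploy = 35; EF_Staging deploy = 35+12 = 47
ES_Load testing = 27; EF_Load testing = 27+6 = 33
ES_Documentation = max(EF_Backend dev=13, EF_Database migration=3, EF_Integration tests=27, EF_Security audit=44, EF_Staging deploy=47, EF_Load testing=33) = 47; EF_Documentation = 47+10 = 57
Expected project duration μ = 57 days. Critical path: Frontend dev → Unit tests → Code review → Staging deploy → Documentation.

Variance along critical path = 7.111 + 0.111 + 2.778 + 1.778 + 4.000 = 15.778; σ = √15.778 = 3.972 days.
Z = (65 − 57) / 3.972 = 2.014
P(T ≤ 65) = Φ(2.014) ≈ 0.978

0.978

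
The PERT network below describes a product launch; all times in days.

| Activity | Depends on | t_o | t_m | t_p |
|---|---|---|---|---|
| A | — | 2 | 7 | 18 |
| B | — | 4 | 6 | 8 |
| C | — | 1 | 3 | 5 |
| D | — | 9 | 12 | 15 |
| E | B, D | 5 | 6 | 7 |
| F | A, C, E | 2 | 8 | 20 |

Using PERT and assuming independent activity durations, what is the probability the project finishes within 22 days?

0.058

te_A = (2 + 4·7 + 18)/6 = 48/6 = 8; σ²_A = ((18−2)/6)² = 7.111
te_B = (4 + 4·6 + 8)/6 = 36/6 = 6; σ²_B = ((8−4)/6)² = 0.444
te_C = (1 + 4·3 + 5)/6 = 18/6 = 3; σ²_C = ((5−1)/6)² = 0.444
te_D = (9 + 4·12 + 15)/6 = 72/6 = 12; σ²_D = ((15−9)/6)² = 1.000
te_E = (5 + 4·6 + 7)/6 = 36/6 = 6; σ²_E = ((7−5)/6)² = 0.111
te_F = (2 + 4·8 + 20)/6 = 54/6 = 9; σ²_F = ((20−2)/6)² = 9.000

Forward pass:
ES_A = 0; EF_A = 8
ES_B = 0; EF_B = 6
ES_C = 0; EF_C = 3
ES_D = 0; EF_D = 12
ES_E = max(EF_B=6, EF_D=12) = 12; EF_E = 12+6 = 18
ES_F = max(EF_A=8, EF_C=3, EF_E=18) = 18; EF_F = 18+9 = 27
Expected project duration μ = 27 days. Critical path: D → E → F.

Variance along critical path = 1.000 + 0.111 + 9.000 = 10.111; σ = √10.111 = 3.180 days.
Z = (22 − 27) / 3.180 = -1.572
P(T ≤ 22) = Φ(-1.572) ≈ 0.058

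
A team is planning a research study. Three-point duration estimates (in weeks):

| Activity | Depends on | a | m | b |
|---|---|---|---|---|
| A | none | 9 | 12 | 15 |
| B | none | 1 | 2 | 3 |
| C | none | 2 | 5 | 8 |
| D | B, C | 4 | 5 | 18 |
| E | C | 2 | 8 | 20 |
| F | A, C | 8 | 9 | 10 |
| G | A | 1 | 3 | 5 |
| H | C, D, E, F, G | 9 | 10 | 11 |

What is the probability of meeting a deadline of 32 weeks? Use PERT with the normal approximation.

te_A = (9 + 4·12 + 15)/6 = 72/6 = 12; σ²_A = ((15−9)/6)² = 1.000
te_B = (1 + 4·2 + 3)/6 = 12/6 = 2; σ²_B = ((3−1)/6)² = 0.111
te_C = (2 + 4·5 + 8)/6 = 30/6 = 5; σ²_C = ((8−2)/6)² = 1.000
te_D = (4 + 4·5 + 18)/6 = 42/6 = 7; σ²_D = ((18−4)/6)² = 5.444
te_E = (2 + 4·8 + 20)/6 = 54/6 = 9; σ²_E = ((20−2)/6)² = 9.000
te_F = (8 + 4·9 + 10)/6 = 54/6 = 9; σ²_F = ((10−8)/6)² = 0.111
te_G = (1 + 4·3 + 5)/6 = 18/6 = 3; σ²_G = ((5−1)/6)² = 0.444
te_H = (9 + 4·10 + 11)/6 = 60/6 = 10; σ²_H = ((11−9)/6)² = 0.111

Forward pass:
ES_A = 0; EF_A = 12
ES_B = 0; EF_B = 2
ES_C = 0; EF_C = 5
ES_D = max(EF_B=2, EF_C=5) = 5; EF_D = 5+7 = 12
ES_E = 5; EF_E = 5+9 = 14
ES_F = max(EF_A=12, EF_C=5) = 12; EF_F = 12+9 = 21
ES_G = 12; EF_G = 12+3 = 15
ES_H = max(EF_C=5, EF_D=12, EF_E=14, EF_F=21, EF_G=15) = 21; EF_H = 21+10 = 31
Expected project duration μ = 31 weeks. Critical path: A → F → H.

Variance along critical path = 1.000 + 0.111 + 0.111 = 1.222; σ = √1.222 = 1.106 weeks.
Z = (32 − 31) / 1.106 = 0.905
P(T ≤ 32) = Φ(0.905) ≈ 0.817

0.817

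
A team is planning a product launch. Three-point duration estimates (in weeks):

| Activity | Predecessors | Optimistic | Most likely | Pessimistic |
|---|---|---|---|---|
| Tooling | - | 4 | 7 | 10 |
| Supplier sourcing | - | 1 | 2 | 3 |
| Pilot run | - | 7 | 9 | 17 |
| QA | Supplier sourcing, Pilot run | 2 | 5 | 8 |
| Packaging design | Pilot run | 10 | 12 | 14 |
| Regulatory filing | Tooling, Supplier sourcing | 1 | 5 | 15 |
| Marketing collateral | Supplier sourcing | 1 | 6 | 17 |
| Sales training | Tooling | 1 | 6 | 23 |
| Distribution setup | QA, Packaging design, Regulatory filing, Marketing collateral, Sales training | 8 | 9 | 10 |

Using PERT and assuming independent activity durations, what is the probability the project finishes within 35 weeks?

te_Tooling = (4 + 4·7 + 10)/6 = 42/6 = 7; σ²_Tooling = ((10−4)/6)² = 1.000
te_Supplier sourcing = (1 + 4·2 + 3)/6 = 12/6 = 2; σ²_Supplier sourcing = ((3−1)/6)² = 0.111
te_Pilot run = (7 + 4·9 + 17)/6 = 60/6 = 10; σ²_Pilot run = ((17−7)/6)² = 2.778
te_QA = (2 + 4·5 + 8)/6 = 30/6 = 5; σ²_QA = ((8−2)/6)² = 1.000
te_Packaging design = (10 + 4·12 + 14)/6 = 72/6 = 12; σ²_Packaging design = ((14−10)/6)² = 0.444
te_Regulatory filing = (1 + 4·5 + 15)/6 = 36/6 = 6; σ²_Regulatory filing = ((15−1)/6)² = 5.444
te_Marketing collateral = (1 + 4·6 + 17)/6 = 42/6 = 7; σ²_Marketing collateral = ((17−1)/6)² = 7.111
te_Sales training = (1 + 4·6 + 23)/6 = 48/6 = 8; σ²_Sales training = ((23−1)/6)² = 13.444
te_Distribution setup = (8 + 4·9 + 10)/6 = 54/6 = 9; σ²_Distribution setup = ((10−8)/6)² = 0.111

Forward pass:
ES_Tooling = 0; EF_Tooling = 7
ES_Supplier sourcing = 0; EF_Supplier sourcing = 2
ES_Pilot run = 0; EF_Pilot run = 10
ES_QA = max(EF_Supplier sourcing=2, EF_Pilot run=10) = 10; EF_QA = 10+5 = 15
ES_Packaging design = 10; EF_Packaging design = 10+12 = 22
ES_Regulatory filing = max(EF_Tooling=7, EF_Supplier sourcing=2) = 7; EF_Regulatory filing = 7+6 = 13
ES_Marketing collateral = 2; EF_Marketing collateral = 2+7 = 9
ES_Sales training = 7; EF_Sales training = 7+8 = 15
ES_Distribution setup = max(EF_QA=15, EF_Packaging design=22, EF_Regulatory filing=13, EF_Marketing collateral=9, EF_Sales training=15) = 22; EF_Distribution setup = 22+9 = 31
Expected project duration μ = 31 weeks. Critical path: Pilot run → Packaging design → Distribution setup.

Variance along critical path = 2.778 + 0.444 + 0.111 = 3.333; σ = √3.333 = 1.826 weeks.
Z = (35 − 31) / 1.826 = 2.191
P(T ≤ 35) = Φ(2.191) ≈ 0.986

0.986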